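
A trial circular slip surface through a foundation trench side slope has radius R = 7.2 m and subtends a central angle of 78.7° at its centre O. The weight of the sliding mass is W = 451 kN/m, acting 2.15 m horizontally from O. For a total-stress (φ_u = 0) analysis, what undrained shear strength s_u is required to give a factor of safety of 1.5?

s_u = 20.4 kPa

FS = s_u·L_a·R / (W·d), so s_u = FS·W·d / (L_a·R).
Arc length L_a = R·θ = 7.2·(78.7°·π/180) = 7.2·1.3736 = 9.89 m
s_u = 1.5·451·2.15 / (9.89·7.2) = 1454.5 / 71.21 = 20.43 kPa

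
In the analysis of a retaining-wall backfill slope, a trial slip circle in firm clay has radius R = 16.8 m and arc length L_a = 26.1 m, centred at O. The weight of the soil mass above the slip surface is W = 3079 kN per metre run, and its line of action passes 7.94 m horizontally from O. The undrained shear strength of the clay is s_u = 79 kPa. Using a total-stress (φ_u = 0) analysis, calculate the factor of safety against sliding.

FS = 1.42

Taking moments about the centre O, the resisting moment is provided by the undrained shear strength acting along the arc:
M_R = s_u·L_a·R = 79·26.10·16.8 = 34639.9 kN·m/m
M_D = W·d = 3079·7.94 = 24447.3 kN·m/m
FS = M_R / M_D = 34639.9 / 24447.3 = 1.417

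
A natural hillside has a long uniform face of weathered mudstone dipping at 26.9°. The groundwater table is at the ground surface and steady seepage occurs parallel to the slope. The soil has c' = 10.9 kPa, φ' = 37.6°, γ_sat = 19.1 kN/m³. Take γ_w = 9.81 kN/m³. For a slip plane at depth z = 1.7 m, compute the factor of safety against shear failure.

With seepage parallel to the slope and the water table at the surface, the effective normal stress on the slip plane uses the buoyant unit weight γ' = γ_sat − γ_w while the driving shear stress uses γ_sat:
FS = [c' + γ' z cos²β tanφ'] / [γ_sat z sinβ cosβ]
γ' = 19.1 − 9.81 = 9.29 kN/m³
Numerator = 10.9 + 9.29·1.7·cos²26.9°·tan37.6° = 10.9 + 9.29·1.7·0.7953·0.7701 = 20.573 kPa
Denominator = 19.1·1.7·sin26.9°·cos26.9° = 19.1·1.7·0.4524·0.8918 = 13.101 kPa
FS = 20.573 / 13.101 = 1.570

FS = 1.57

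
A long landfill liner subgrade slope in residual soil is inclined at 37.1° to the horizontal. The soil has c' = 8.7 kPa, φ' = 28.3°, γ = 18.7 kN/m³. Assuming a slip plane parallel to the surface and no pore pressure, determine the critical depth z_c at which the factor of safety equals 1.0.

z_c = 3.36 m

Setting FS = 1.00 in FS = [c' + γz cos²β tanφ'] / [γz sinβ cosβ] and solving for z:
z = c' / [γ cosβ (FS·sinβ − cosβ·tanφ')]
  = 8.7 / [18.7·cos37.1°·(1.00·sin37.1° − cos37.1°·tan28.3°)]
  = 8.7 / [18.7·0.7976·(1.00·0.6032 − 0.7976·0.5384)]
  = 8.7 / 2.5915 = 3.357 m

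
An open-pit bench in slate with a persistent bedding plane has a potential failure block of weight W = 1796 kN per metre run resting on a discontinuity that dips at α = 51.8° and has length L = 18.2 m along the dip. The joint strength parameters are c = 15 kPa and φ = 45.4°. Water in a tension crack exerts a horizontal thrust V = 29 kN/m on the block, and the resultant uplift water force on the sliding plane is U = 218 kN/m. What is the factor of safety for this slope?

Resolving the block weight along and normal to the plane and applying the Mohr–Coulomb strength on the joint:
N' = W cosα − U − V sinα = 1796·cos51.8° − 218 − 29·sin51.8° = 869.9 kN/m
Driving force T = W sinα + V cosα = 1796·sin51.8° + 29·cos51.8° = 1429.3 kN/m
Resisting force R = c·L + N'·tanφ = 15·18.2 + 869.9·tan45.4° = 273.0 + 882.1 = 1155.1 kN/m
FS = R / T = 1155.1 / 1429.3 = 0.808

FS = 0.81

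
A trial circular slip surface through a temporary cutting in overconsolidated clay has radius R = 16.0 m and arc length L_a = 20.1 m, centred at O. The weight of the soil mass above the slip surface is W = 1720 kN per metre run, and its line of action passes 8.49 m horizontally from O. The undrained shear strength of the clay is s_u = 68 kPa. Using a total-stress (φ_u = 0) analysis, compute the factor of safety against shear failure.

FS = 1.50

Taking moments about the centre O, the resisting moment is provided by the undrained shear strength acting along the arc:
M_R = s_u·L_a·R = 68·20.10·16.0 = 21868.8 kN·m/m
M_D = W·d = 1720·8.49 = 14602.8 kN·m/m
FS = M_R / M_D = 21868.8 / 14602.8 = 1.498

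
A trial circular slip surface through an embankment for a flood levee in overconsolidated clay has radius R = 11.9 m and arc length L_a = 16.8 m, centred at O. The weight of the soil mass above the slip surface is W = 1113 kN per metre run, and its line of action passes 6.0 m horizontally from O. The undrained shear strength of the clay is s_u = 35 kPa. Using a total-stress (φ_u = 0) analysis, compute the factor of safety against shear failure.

FS = 1.05

Taking moments about the centre O, the resisting moment is provided by the undrained shear strength acting along the arc:
M_R = s_u·L_a·R = 35·16.80·11.9 = 6997.2 kN·m/m
M_D = W·d = 1113·6.0 = 6678.0 kN·m/m
FS = M_R / M_D = 6997.2 / 6678.0 = 1.048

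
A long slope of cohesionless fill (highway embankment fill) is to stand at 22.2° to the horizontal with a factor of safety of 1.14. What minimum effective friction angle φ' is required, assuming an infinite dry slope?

φ' = 24.9°

FS = tanφ'/tanβ ⇒ tanφ' = FS · tanβ = 1.14 · tan22.2° = 0.4652
φ' = arctan(0.4652) = 24.95°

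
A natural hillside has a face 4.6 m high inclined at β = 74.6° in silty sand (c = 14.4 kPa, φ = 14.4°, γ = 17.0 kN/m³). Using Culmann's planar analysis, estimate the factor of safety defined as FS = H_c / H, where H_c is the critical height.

FS = 1.37

H_c = (4c/γ) · sinβ cosφ / [1 − cos(β − φ)]
    = (4·14.4/17.0) · sin74.6°·cos14.4° / [1 − cos60.2°]
    = 3.388 · 0.9338 / 0.5030 = 6.29 m
FS = H_c / H = 6.29 / 4.6 = 1.367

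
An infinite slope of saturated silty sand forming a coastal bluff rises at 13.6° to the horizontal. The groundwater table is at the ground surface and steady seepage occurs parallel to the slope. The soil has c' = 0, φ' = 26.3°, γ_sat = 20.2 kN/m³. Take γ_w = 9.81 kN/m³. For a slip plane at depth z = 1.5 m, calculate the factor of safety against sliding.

With seepage parallel to the slope and the water table at the surface, the effective normal stress on the slip plane uses the buoyant unit weight γ' = γ_sat − γ_w while the driving shear stress uses γ_sat:
FS = [c' + γ' z cos²β tanφ'] / [γ_sat z sinβ cosβ]
(For c' = 0 this reduces to FS = (γ'/γ_sat)·tanφ'/tanβ.)
γ' = 20.2 − 9.81 = 10.39 kN/m³
Numerator = 0.0 + 10.39·1.5·cos²13.6°·tan26.3° = 0.0 + 10.39·1.5·0.9447·0.4942 = 7.277 kPa
Denominator = 20.2·1.5·sin13.6°·cos13.6° = 20.2·1.5·0.2351·0.9720 = 6.925 kPa
FS = 7.277 / 6.925 = 1.051

FS = 1.05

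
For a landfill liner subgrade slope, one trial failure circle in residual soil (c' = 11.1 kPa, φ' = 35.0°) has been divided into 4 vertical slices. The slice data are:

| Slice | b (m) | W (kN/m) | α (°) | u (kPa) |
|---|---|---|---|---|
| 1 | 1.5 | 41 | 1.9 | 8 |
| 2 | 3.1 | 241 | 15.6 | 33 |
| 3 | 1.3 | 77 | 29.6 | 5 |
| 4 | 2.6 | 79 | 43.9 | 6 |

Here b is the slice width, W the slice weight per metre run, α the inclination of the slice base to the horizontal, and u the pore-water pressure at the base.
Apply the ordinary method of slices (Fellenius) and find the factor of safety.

Ordinary method of slices: FS = Σ[c'·Δl_i + (W_i cosα_i − u_i·Δl_i)·tanφ'] / Σ W_i sinα_i, with Δl_i = b_i / cosα_i.
Slice 1: Δl = 1.5/cos1.9° = 1.501 m; N'_1 = 41·cos1.9° − 8·1.501 = 29.0; c'Δl = 16.66; W sinα = 1.4
Slice 2: Δl = 3.1/cos15.6° = 3.219 m; N'_2 = 241·cos15.6° − 33·3.219 = 125.9; c'Δl = 35.73; W sinα = 64.8
Slice 3: Δl = 1.3/cos29.6° = 1.495 m; N'_3 = 77·cos29.6° − 5·1.495 = 59.5; c'Δl = 16.60; W sinα = 38.0
Slice 4: Δl = 2.6/cos43.9° = 3.608 m; N'_4 = 79·cos43.9° − 6·3.608 = 35.3; c'Δl = 40.05; W sinα = 54.8
Σc'Δl = 109.0 kN/m; ΣN' = 249.6 kN/m; ΣW sinα = 159.0 kN/m
Resisting = 109.0 + 249.6·tan35.0° = 109.0 + 174.8 = 283.8 kN/m
FS = 283.8 / 159.0 = 1.785

FS = 1.79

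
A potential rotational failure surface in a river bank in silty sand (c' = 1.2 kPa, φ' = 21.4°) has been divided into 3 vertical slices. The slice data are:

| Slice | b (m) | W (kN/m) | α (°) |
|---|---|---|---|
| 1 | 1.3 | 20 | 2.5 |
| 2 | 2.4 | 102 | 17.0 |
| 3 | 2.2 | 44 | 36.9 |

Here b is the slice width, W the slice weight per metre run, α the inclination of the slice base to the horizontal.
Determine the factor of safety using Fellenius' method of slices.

FS = 1.19

Ordinary method of slices: FS = Σ[c'·Δl_i + (W_i cosα_i)·tanφ'] / Σ W_i sinα_i, with Δl_i = b_i / cosα_i.
Slice 1: Δl = 1.3/cos2.5° = 1.301 m; N'_1 = 20·cos2.5° = 20.0; c'Δl = 1.56; W sinα = 0.9
Slice 2: Δl = 2.4/cos17.0° = 2.510 m; N'_2 = 102·cos17.0° = 97.5; c'Δl = 3.01; W sinα = 29.8
Slice 3: Δl = 2.2/cos36.9° = 2.751 m; N'_3 = 44·cos36.9° = 35.2; c'Δl = 3.30; W sinα = 26.4
Σc'Δl = 7.9 kN/m; ΣN' = 152.7 kN/m; ΣW sinα = 57.1 kN/m
Resisting = 7.9 + 152.7·tan21.4° = 7.9 + 59.8 = 67.7 kN/m
FS = 67.7 / 57.1 = 1.186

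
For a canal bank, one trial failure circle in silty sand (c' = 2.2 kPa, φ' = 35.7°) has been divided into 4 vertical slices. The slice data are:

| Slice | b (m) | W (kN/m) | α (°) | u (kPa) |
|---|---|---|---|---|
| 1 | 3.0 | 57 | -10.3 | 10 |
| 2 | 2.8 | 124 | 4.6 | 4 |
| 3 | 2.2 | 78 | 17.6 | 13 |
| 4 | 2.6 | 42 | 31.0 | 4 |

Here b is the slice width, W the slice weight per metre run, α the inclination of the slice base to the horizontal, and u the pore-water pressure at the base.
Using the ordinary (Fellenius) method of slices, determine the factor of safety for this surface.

FS = 3.84

Ordinary method of slices: FS = Σ[c'·Δl_i + (W_i cosα_i − u_i·Δl_i)·tanφ'] / Σ W_i sinα_i, with Δl_i = b_i / cosα_i.
Slice 1: Δl = 3.0/cos(-10.3°) = 3.049 m; N'_1 = 57·cos(-10.3°) − 10·3.049 = 25.6; c'Δl = 6.71; W sinα = -10.2
Slice 2: Δl = 2.8/cos4.6° = 2.809 m; N'_2 = 124·cos4.6° − 4·2.809 = 112.4; c'Δl = 6.18; W sinα = 9.9
Slice 3: Δl = 2.2/cos17.6° = 2.308 m; N'_3 = 78·cos17.6° − 13·2.308 = 44.3; c'Δl = 5.08; W sinα = 23.6
Slice 4: Δl = 2.6/cos31.0° = 3.033 m; N'_4 = 42·cos31.0° − 4·3.033 = 23.9; c'Δl = 6.67; W sinα = 21.6
Σc'Δl = 24.6 kN/m; ΣN' = 206.2 kN/m; ΣW sinα = 45.0 kN/m
Resisting = 24.6 + 206.2·tan35.7° = 24.6 + 148.1 = 172.8 kN/m
FS = 172.8 / 45.0 = 3.842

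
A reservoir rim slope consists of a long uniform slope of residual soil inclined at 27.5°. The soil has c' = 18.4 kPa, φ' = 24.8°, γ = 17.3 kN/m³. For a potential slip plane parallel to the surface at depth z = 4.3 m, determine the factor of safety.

FS = 1.49

For an infinite slope with a slip plane parallel to the surface (no pore pressure): FS = [c' + γz cos²β tanφ'] / [γz sinβ cosβ].
γz = 17.3·4.3 = 74.39 kN/m²
Numerator = 18.4 + 74.39·cos²27.5°·tan24.8° = 18.4 + 74.39·0.7868·0.4621 = 45.444 kPa
Denominator = 74.39·sin27.5°·cos27.5° = 74.39·0.4617·0.8870 = 30.468 kPa
FS = 45.444 / 30.468 = 1.492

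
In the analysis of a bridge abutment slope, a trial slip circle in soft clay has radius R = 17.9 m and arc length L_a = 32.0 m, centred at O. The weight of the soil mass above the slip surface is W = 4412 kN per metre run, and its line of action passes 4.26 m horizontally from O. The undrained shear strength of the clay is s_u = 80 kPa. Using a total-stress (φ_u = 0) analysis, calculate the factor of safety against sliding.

Taking moments about the centre O, the resisting moment is provided by the undrained shear strength acting along the arc:
M_R = s_u·L_a·R = 80·32.00·17.9 = 45824.0 kN·m/m
M_D = W·d = 4412·4.26 = 18795.1 kN·m/m
FS = M_R / M_D = 45824.0 / 18795.1 = 2.438

FS = 2.44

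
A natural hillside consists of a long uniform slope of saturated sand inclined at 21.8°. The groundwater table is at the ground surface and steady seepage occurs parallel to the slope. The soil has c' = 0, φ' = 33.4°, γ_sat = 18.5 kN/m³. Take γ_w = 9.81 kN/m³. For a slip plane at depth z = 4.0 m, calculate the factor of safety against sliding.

FS = 0.77

With seepage parallel to the slope and the water table at the surface, the effective normal stress on the slip plane uses the buoyant unit weight γ' = γ_sat − γ_w while the driving shear stress uses γ_sat:
FS = [c' + γ' z cos²β tanφ'] / [γ_sat z sinβ cosβ]
(For c' = 0 this reduces to FS = (γ'/γ_sat)·tanφ'/tanβ.)
γ' = 18.5 − 9.81 = 8.69 kN/m³
Numerator = 0.0 + 8.69·4.0·cos²21.8°·tan33.4° = 0.0 + 8.69·4.0·0.8621·0.6594 = 19.759 kPa
Denominator = 18.5·4.0·sin21.8°·cos21.8° = 18.5·4.0·0.3714·0.9285 = 25.516 kPa
FS = 19.759 / 25.516 = 0.774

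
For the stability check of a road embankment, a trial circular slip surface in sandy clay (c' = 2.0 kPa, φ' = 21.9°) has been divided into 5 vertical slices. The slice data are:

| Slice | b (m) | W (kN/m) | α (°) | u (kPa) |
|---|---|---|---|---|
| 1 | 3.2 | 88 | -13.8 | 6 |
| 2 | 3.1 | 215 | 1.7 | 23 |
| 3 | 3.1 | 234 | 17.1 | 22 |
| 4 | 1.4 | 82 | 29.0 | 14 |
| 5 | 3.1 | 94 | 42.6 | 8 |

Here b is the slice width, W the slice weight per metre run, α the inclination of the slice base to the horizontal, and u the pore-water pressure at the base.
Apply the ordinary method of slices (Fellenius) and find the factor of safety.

FS = 1.33

Ordinary method of slices: FS = Σ[c'·Δl_i + (W_i cosα_i − u_i·Δl_i)·tanφ'] / Σ W_i sinα_i, with Δl_i = b_i / cosα_i.
Slice 1: Δl = 3.2/cos(-13.8°) = 3.295 m; N'_1 = 88·cos(-13.8°) − 6·3.295 = 65.7; c'Δl = 6.59; W sinα = -21.0
Slice 2: Δl = 3.1/cos1.7° = 3.101 m; N'_2 = 215·cos1.7° − 23·3.101 = 143.6; c'Δl = 6.20; W sinα = 6.4
Slice 3: Δl = 3.1/cos17.1° = 3.243 m; N'_3 = 234·cos17.1° − 22·3.243 = 152.3; c'Δl = 6.49; W sinα = 68.8
Slice 4: Δl = 1.4/cos29.0° = 1.601 m; N'_4 = 82·cos29.0° − 14·1.601 = 49.3; c'Δl = 3.20; W sinα = 39.8
Slice 5: Δl = 3.1/cos42.6° = 4.211 m; N'_5 = 94·cos42.6° − 8·4.211 = 35.5; c'Δl = 8.42; W sinα = 63.6
Σc'Δl = 30.9 kN/m; ΣN' = 446.4 kN/m; ΣW sinα = 157.6 kN/m
Resisting = 30.9 + 446.4·tan21.9° = 30.9 + 179.4 = 210.3 kN/m
FS = 210.3 / 157.6 = 1.335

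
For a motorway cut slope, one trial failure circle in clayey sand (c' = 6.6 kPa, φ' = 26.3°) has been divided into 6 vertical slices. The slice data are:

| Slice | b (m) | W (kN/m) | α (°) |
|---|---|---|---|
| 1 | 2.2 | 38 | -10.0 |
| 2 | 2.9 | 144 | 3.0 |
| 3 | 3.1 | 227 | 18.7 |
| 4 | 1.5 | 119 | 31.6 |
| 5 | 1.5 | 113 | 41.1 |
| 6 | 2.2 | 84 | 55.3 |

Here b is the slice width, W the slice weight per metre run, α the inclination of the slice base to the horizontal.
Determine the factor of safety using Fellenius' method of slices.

Ordinary method of slices: FS = Σ[c'·Δl_i + (W_i cosα_i)·tanφ'] / Σ W_i sinα_i, with Δl_i = b_i / cosα_i.
Slice 1: Δl = 2.2/cos(-10.0°) = 2.234 m; N'_1 = 38·cos(-10.0°) = 37.4; c'Δl = 14.74; W sinα = -6.6
Slice 2: Δl = 2.9/cos3.0° = 2.904 m; N'_2 = 144·cos3.0° = 143.8; c'Δl = 19.17; W sinα = 7.5
Slice 3: Δl = 3.1/cos18.7° = 3.273 m; N'_3 = 227·cos18.7° = 215.0; c'Δl = 21.60; W sinα = 72.8
Slice 4: Δl = 1.5/cos31.6° = 1.761 m; N'_4 = 119·cos31.6° = 101.4; c'Δl = 11.62; W sinα = 62.4
Slice 5: Δl = 1.5/cos41.1° = 1.991 m; N'_5 = 113·cos41.1° = 85.2; c'Δl = 13.14; W sinα = 74.3
Slice 6: Δl = 2.2/cos55.3° = 3.865 m; N'_6 = 84·cos55.3° = 47.8; c'Δl = 25.51; W sinα = 69.1
Σc'Δl = 105.8 kN/m; ΣN' = 630.6 kN/m; ΣW sinα = 279.4 kN/m
Resisting = 105.8 + 630.6·tan26.3° = 105.8 + 311.6 = 417.4 kN/m
FS = 417.4 / 279.4 = 1.494

FS = 1.49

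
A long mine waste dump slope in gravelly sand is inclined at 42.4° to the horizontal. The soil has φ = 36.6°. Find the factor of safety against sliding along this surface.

For a dry cohesionless infinite slope the factor of safety is FS = tanφ / tanβ.
FS = tan36.6° / tan42.4° = 0.7427 / 0.9131 = 0.813

FS = 0.81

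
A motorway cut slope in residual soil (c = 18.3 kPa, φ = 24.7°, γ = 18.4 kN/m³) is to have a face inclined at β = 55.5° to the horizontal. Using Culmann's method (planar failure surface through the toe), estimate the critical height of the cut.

Culmann's analysis gives the critical failure plane at α_cr = (β + φ)/2 = (55.5 + 24.7)/2 = 40.1°, and the critical height
H_c = (4c/γ) · sinβ cosφ / [1 − cos(β − φ)]
    = (4·18.3/18.4) · sin55.5°·cos24.7° / [1 − cos(30.8°)]
    = 3.978 · 0.8241·0.9085 / [1 − 0.8590]
    = 3.978 · 0.7487 / 0.1410
    = 21.12 m

H_c = 21.12 m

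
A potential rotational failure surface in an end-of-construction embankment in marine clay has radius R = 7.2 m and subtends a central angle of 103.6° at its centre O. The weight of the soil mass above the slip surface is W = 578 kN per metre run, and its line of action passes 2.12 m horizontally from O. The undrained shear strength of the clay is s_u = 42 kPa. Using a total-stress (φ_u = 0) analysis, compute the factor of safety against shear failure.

FS = 3.21

Taking moments about the centre O, the resisting moment is provided by the undrained shear strength acting along the arc:
Arc length L_a = R·θ = 7.2·(103.6°·π/180) = 7.2·1.8082 = 13.02 m
M_R = s_u·L_a·R = 42·13.02·7.2 = 3936.9 kN·m/m
M_D = W·d = 578·2.12 = 1225.4 kN·m/m
FS = M_R / M_D = 3936.9 / 1225.4 = 3.213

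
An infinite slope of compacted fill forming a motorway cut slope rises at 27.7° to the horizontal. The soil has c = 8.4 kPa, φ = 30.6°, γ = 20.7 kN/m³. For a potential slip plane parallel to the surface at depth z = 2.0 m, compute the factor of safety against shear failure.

FS = 1.62

For an infinite slope with a slip plane parallel to the surface (no pore pressure): FS = [c + γz cos²β tanφ] / [γz sinβ cosβ].
γz = 20.7·2.0 = 41.40 kN/m²
Numerator = 8.4 + 41.40·cos²27.7°·tan30.6° = 8.4 + 41.40·0.7839·0.5914 = 27.593 kPa
Denominator = 41.40·sin27.7°·cos27.7° = 41.40·0.4648·0.8854 = 17.039 kPa
FS = 27.593 / 17.039 = 1.619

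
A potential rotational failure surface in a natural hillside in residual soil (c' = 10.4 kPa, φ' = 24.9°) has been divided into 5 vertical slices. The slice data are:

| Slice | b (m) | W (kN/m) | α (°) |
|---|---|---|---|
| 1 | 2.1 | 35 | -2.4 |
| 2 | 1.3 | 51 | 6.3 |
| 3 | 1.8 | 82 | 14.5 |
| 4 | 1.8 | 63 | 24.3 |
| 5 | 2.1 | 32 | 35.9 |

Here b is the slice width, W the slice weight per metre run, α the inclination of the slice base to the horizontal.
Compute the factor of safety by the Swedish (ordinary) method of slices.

Ordinary method of slices: FS = Σ[c'·Δl_i + (W_i cosα_i)·tanφ'] / Σ W_i sinα_i, with Δl_i = b_i / cosα_i.
Slice 1: Δl = 2.1/cos(-2.4°) = 2.102 m; N'_1 = 35·cos(-2.4°) = 35.0; c'Δl = 21.86; W sinα = -1.5
Slice 2: Δl = 1.3/cos6.3° = 1.308 m; N'_2 = 51·cos6.3° = 50.7; c'Δl = 13.60; W sinα = 5.6
Slice 3: Δl = 1.8/cos14.5° = 1.859 m; N'_3 = 82·cos14.5° = 79.4; c'Δl = 19.34; W sinα = 20.5
Slice 4: Δl = 1.8/cos24.3° = 1.975 m; N'_4 = 63·cos24.3° = 57.4; c'Δl = 20.54; W sinα = 25.9
Slice 5: Δl = 2.1/cos35.9° = 2.592 m; N'_5 = 32·cos35.9° = 25.9; c'Δl = 26.96; W sinα = 18.8
Σc'Δl = 102.3 kN/m; ΣN' = 248.4 kN/m; ΣW sinα = 69.4 kN/m
Resisting = 102.3 + 248.4·tan24.9° = 102.3 + 115.3 = 217.6 kN/m
FS = 217.6 / 69.4 = 3.138

FS = 3.14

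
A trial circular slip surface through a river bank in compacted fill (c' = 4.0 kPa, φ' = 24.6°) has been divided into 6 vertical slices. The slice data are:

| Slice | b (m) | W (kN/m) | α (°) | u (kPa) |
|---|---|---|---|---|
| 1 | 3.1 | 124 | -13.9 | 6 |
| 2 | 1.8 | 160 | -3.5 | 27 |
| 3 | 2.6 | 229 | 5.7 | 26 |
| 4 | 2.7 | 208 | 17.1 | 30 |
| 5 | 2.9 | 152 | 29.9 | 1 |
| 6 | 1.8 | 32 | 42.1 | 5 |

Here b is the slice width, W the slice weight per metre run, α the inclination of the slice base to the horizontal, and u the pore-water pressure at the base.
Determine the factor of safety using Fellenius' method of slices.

FS = 2.48

Ordinary method of slices: FS = Σ[c'·Δl_i + (W_i cosα_i − u_i·Δl_i)·tanφ'] / Σ W_i sinα_i, with Δl_i = b_i / cosα_i.
Slice 1: Δl = 3.1/cos(-13.9°) = 3.194 m; N'_1 = 124·cos(-13.9°) − 6·3.194 = 101.2; c'Δl = 12.77; W sinα = -29.8
Slice 2: Δl = 1.8/cos(-3.5°) = 1.803 m; N'_2 = 160·cos(-3.5°) − 27·1.803 = 111.0; c'Δl = 7.21; W sinα = -9.8
Slice 3: Δl = 2.6/cos5.7° = 2.613 m; N'_3 = 229·cos5.7° − 26·2.613 = 159.9; c'Δl = 10.45; W sinα = 22.7
Slice 4: Δl = 2.7/cos17.1° = 2.825 m; N'_4 = 208·cos17.1° − 30·2.825 = 114.1; c'Δl = 11.30; W sinα = 61.2
Slice 5: Δl = 2.9/cos29.9° = 3.345 m; N'_5 = 152·cos29.9° − 1·3.345 = 128.4; c'Δl = 13.38; W sinα = 75.8
Slice 6: Δl = 1.8/cos42.1° = 2.426 m; N'_6 = 32·cos42.1° − 5·2.426 = 11.6; c'Δl = 9.70; W sinα = 21.5
Σc'Δl = 64.8 kN/m; ΣN' = 626.2 kN/m; ΣW sinα = 141.6 kN/m
Resisting = 64.8 + 626.2·tan24.6° = 64.8 + 286.7 = 351.5 kN/m
FS = 351.5 / 141.6 = 2.483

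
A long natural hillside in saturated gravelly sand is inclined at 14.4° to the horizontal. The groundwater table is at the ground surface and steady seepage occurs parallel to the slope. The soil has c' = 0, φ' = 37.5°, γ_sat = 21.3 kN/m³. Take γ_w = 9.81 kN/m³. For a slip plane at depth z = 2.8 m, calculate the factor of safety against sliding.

FS = 1.61

With seepage parallel to the slope and the water table at the surface, the effective normal stress on the slip plane uses the buoyant unit weight γ' = γ_sat − γ_w while the driving shear stress uses γ_sat:
FS = [c' + γ' z cos²β tanφ'] / [γ_sat z sinβ cosβ]
(For c' = 0 this reduces to FS = (γ'/γ_sat)·tanφ'/tanβ.)
γ' = 21.3 − 9.81 = 11.49 kN/m³
Numerator = 0.0 + 11.49·2.8·cos²14.4°·tan37.5° = 0.0 + 11.49·2.8·0.9382·0.7673 = 23.160 kPa
Denominator = 21.3·2.8·sin14.4°·cos14.4° = 21.3·2.8·0.2487·0.9686 = 14.366 kPa
FS = 23.160 / 14.366 = 1.612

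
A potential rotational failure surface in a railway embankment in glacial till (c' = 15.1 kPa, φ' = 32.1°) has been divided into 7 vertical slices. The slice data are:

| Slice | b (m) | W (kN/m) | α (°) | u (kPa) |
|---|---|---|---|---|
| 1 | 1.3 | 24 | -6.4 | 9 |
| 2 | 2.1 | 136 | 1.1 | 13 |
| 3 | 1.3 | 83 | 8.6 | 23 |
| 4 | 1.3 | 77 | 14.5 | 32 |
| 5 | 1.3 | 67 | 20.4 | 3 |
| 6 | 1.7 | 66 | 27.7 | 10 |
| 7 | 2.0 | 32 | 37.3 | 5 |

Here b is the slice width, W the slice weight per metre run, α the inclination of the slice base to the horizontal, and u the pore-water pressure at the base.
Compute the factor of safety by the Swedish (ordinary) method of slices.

Ordinary method of slices: FS = Σ[c'·Δl_i + (W_i cosα_i − u_i·Δl_i)·tanφ'] / Σ W_i sinα_i, with Δl_i = b_i / cosα_i.
Slice 1: Δl = 1.3/cos(-6.4°) = 1.308 m; N'_1 = 24·cos(-6.4°) − 9·1.308 = 12.1; c'Δl = 19.75; W sinα = -2.7
Slice 2: Δl = 2.1/cos1.1° = 2.100 m; N'_2 = 136·cos1.1° − 13·2.100 = 108.7; c'Δl = 31.72; W sinα = 2.6
Slice 3: Δl = 1.3/cos8.6° = 1.315 m; N'_3 = 83·cos8.6° − 23·1.315 = 51.8; c'Δl = 19.85; W sinα = 12.4
Slice 4: Δl = 1.3/cos14.5° = 1.343 m; N'_4 = 77·cos14.5° − 32·1.343 = 31.6; c'Δl = 20.28; W sinα = 19.3
Slice 5: Δl = 1.3/cos20.4° = 1.387 m; N'_5 = 67·cos20.4° − 3·1.387 = 58.6; c'Δl = 20.94; W sinα = 23.4
Slice 6: Δl = 1.7/cos27.7° = 1.920 m; N'_6 = 66·cos27.7° − 10·1.920 = 39.2; c'Δl = 28.99; W sinα = 30.7
Slice 7: Δl = 2.0/cos37.3° = 2.514 m; N'_7 = 32·cos37.3° − 5·2.514 = 12.9; c'Δl = 37.96; W sinα = 19.4
Σc'Δl = 179.5 kN/m; ΣN' = 314.9 kN/m; ΣW sinα = 105.1 kN/m
Resisting = 179.5 + 314.9·tan32.1° = 179.5 + 197.5 = 377.0 kN/m
FS = 377.0 / 105.1 = 3.589

FS = 3.59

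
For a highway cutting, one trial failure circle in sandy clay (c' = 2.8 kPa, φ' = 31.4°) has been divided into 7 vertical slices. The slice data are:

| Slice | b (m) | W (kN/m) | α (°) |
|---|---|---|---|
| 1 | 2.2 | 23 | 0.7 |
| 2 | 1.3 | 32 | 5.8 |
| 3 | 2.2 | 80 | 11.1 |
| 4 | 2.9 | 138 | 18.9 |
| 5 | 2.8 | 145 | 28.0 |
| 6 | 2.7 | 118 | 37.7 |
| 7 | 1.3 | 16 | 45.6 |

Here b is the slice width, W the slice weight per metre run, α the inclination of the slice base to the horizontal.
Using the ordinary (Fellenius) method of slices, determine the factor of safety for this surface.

FS = 1.63

Ordinary method of slices: FS = Σ[c'·Δl_i + (W_i cosα_i)·tanφ'] / Σ W_i sinα_i, with Δl_i = b_i / cosα_i.
Slice 1: Δl = 2.2/cos0.7° = 2.200 m; N'_1 = 23·cos0.7° = 23.0; c'Δl = 6.16; W sinα = 0.3
Slice 2: Δl = 1.3/cos5.8° = 1.307 m; N'_2 = 32·cos5.8° = 31.8; c'Δl = 3.66; W sinα = 3.2
Slice 3: Δl = 2.2/cos11.1° = 2.242 m; N'_3 = 80·cos11.1° = 78.5; c'Δl = 6.28; W sinα = 15.4
Slice 4: Δl = 2.9/cos18.9° = 3.065 m; N'_4 = 138·cos18.9° = 130.6; c'Δl = 8.58; W sinα = 44.7
Slice 5: Δl = 2.8/cos28.0° = 3.171 m; N'_5 = 145·cos28.0° = 128.0; c'Δl = 8.88; W sinα = 68.1
Slice 6: Δl = 2.7/cos37.7° = 3.412 m; N'_6 = 118·cos37.7° = 93.4; c'Δl = 9.55; W sinα = 72.2
Slice 7: Δl = 1.3/cos45.6° = 1.858 m; N'_7 = 16·cos45.6° = 11.2; c'Δl = 5.20; W sinα = 11.4
Σc'Δl = 48.3 kN/m; ΣN' = 496.5 kN/m; ΣW sinα = 215.3 kN/m
Resisting = 48.3 + 496.5·tan31.4° = 48.3 + 303.1 = 351.4 kN/m
FS = 351.4 / 215.3 = 1.632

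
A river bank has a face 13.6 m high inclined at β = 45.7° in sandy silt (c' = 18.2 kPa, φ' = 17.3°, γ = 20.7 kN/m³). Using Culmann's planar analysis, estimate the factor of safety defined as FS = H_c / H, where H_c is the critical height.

FS = 1.47

H_c = (4c'/γ) · sinβ cosφ' / [1 − cos(β − φ')]
    = (4·18.2/20.7) · sin45.7°·cos17.3° / [1 − cos28.4°]
    = 3.517 · 0.6833 / 0.1204 = 19.97 m
FS = H_c / H = 19.97 / 13.6 = 1.468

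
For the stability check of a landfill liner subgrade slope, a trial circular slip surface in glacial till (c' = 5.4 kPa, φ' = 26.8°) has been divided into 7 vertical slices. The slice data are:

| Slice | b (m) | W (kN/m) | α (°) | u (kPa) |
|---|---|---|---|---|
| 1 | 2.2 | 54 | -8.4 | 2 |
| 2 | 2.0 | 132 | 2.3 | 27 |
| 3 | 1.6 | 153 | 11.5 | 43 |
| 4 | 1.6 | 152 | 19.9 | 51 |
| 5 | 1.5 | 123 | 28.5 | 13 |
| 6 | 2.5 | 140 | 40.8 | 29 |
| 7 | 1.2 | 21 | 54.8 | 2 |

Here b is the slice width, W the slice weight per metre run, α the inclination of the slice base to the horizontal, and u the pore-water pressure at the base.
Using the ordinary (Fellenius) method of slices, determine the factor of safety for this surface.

Ordinary method of slices: FS = Σ[c'·Δl_i + (W_i cosα_i − u_i·Δl_i)·tanφ'] / Σ W_i sinα_i, with Δl_i = b_i / cosα_i.
Slice 1: Δl = 2.2/cos(-8.4°) = 2.224 m; N'_1 = 54·cos(-8.4°) − 2·2.224 = 49.0; c'Δl = 12.01; W sinα = -7.9
Slice 2: Δl = 2.0/cos2.3° = 2.002 m; N'_2 = 132·cos2.3° − 27·2.002 = 77.9; c'Δl = 10.81; W sinα = 5.3
Slice 3: Δl = 1.6/cos11.5° = 1.633 m; N'_3 = 153·cos11.5° − 43·1.633 = 79.7; c'Δl = 8.82; W sinα = 30.5
Slice 4: Δl = 1.6/cos19.9° = 1.702 m; N'_4 = 152·cos19.9° − 51·1.702 = 56.1; c'Δl = 9.19; W sinα = 51.7
Slice 5: Δl = 1.5/cos28.5° = 1.707 m; N'_5 = 123·cos28.5° − 13·1.707 = 85.9; c'Δl = 9.22; W sinα = 58.7
Slice 6: Δl = 2.5/cos40.8° = 3.303 m; N'_6 = 140·cos40.8° − 29·3.303 = 10.2; c'Δl = 17.83; W sinα = 91.5
Slice 7: Δl = 1.2/cos54.8° = 2.082 m; N'_7 = 21·cos54.8° − 2·2.082 = 7.9; c'Δl = 11.24; W sinα = 17.2
Σc'Δl = 79.1 kN/m; ΣN' = 366.7 kN/m; ΣW sinα = 247.0 kN/m
Resisting = 79.1 + 366.7·tan26.8° = 79.1 + 185.3 = 264.4 kN/m
FS = 264.4 / 247.0 = 1.070

FS = 1.07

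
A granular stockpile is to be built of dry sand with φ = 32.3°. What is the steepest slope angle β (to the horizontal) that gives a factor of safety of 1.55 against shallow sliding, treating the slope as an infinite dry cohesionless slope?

For an infinite dry cohesionless slope FS = tanφ/tanβ, so tanβ = tanφ / FS.
tanβ = tan32.3° / 1.55 = 0.6322 / 1.55 = 0.4079
β = arctan(0.4079) = 22.19°

β = 22.2°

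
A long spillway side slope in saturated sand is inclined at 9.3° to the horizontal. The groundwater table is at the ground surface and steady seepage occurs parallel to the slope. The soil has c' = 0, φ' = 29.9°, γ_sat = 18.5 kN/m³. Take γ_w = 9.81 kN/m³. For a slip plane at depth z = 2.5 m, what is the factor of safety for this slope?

With seepage parallel to the slope and the water table at the surface, the effective normal stress on the slip plane uses the buoyant unit weight γ' = γ_sat − γ_w while the driving shear stress uses γ_sat:
FS = [c' + γ' z cos²β tanφ'] / [γ_sat z sinβ cosβ]
(For c' = 0 this reduces to FS = (γ'/γ_sat)·tanφ'/tanβ.)
γ' = 18.5 − 9.81 = 8.69 kN/m³
Numerator = 0.0 + 8.69·2.5·cos²9.3°·tan29.9° = 0.0 + 8.69·2.5·0.9739·0.5750 = 12.166 kPa
Denominator = 18.5·2.5·sin9.3°·cos9.3° = 18.5·2.5·0.1616·0.9869 = 7.376 kPa
FS = 12.166 / 7.376 = 1.649

FS = 1.65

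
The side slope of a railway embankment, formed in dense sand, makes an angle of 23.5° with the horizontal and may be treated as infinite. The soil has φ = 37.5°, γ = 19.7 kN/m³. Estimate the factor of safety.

For a dry cohesionless infinite slope the factor of safety is FS = tanφ / tanβ.
FS = tan37.5° / tan23.5° = 0.7673 / 0.4348 = 1.765

FS = 1.76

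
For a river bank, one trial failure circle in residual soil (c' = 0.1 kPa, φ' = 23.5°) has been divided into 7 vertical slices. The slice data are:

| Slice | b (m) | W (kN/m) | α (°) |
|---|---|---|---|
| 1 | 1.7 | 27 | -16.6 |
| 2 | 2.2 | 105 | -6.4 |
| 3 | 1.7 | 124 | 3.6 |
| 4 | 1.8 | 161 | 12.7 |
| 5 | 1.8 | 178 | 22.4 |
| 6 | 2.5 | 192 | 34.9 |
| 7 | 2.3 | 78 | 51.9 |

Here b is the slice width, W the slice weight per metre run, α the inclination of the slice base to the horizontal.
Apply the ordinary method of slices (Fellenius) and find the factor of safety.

FS = 1.30

Ordinary method of slices: FS = Σ[c'·Δl_i + (W_i cosα_i)·tanφ'] / Σ W_i sinα_i, with Δl_i = b_i / cosα_i.
Slice 1: Δl = 1.7/cos(-16.6°) = 1.774 m; N'_1 = 27·cos(-16.6°) = 25.9; c'Δl = 0.18; W sinα = -7.7
Slice 2: Δl = 2.2/cos(-6.4°) = 2.214 m; N'_2 = 105·cos(-6.4°) = 104.3; c'Δl = 0.22; W sinα = -11.7
Slice 3: Δl = 1.7/cos3.6° = 1.703 m; N'_3 = 124·cos3.6° = 123.8; c'Δl = 0.17; W sinα = 7.8
Slice 4: Δl = 1.8/cos12.7° = 1.845 m; N'_4 = 161·cos12.7° = 157.1; c'Δl = 0.18; W sinα = 35.4
Slice 5: Δl = 1.8/cos22.4° = 1.947 m; N'_5 = 178·cos22.4° = 164.6; c'Δl = 0.19; W sinα = 67.8
Slice 6: Δl = 2.5/cos34.9° = 3.048 m; N'_6 = 192·cos34.9° = 157.5; c'Δl = 0.30; W sinα = 109.9
Slice 7: Δl = 2.3/cos51.9° = 3.727 m; N'_7 = 78·cos51.9° = 48.1; c'Δl = 0.37; W sinα = 61.4
Σc'Δl = 1.6 kN/m; ΣN' = 781.2 kN/m; ΣW sinα = 262.8 kN/m
Resisting = 1.6 + 781.2·tan23.5° = 1.6 + 339.7 = 341.3 kN/m
FS = 341.3 / 262.8 = 1.299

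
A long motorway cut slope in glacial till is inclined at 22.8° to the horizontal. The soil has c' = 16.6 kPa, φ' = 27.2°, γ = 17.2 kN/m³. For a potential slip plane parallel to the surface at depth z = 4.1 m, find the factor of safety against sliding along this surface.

FS = 1.88

For an infinite slope with a slip plane parallel to the surface (no pore pressure): FS = [c' + γz cos²β tanφ'] / [γz sinβ cosβ].
γz = 17.2·4.1 = 70.52 kN/m²
Numerator = 16.6 + 70.52·cos²22.8°·tan27.2° = 16.6 + 70.52·0.8498·0.5139 = 47.400 kPa
Denominator = 70.52·sin22.8°·cos22.8° = 70.52·0.3875·0.9219 = 25.192 kPa
FS = 47.400 / 25.192 = 1.882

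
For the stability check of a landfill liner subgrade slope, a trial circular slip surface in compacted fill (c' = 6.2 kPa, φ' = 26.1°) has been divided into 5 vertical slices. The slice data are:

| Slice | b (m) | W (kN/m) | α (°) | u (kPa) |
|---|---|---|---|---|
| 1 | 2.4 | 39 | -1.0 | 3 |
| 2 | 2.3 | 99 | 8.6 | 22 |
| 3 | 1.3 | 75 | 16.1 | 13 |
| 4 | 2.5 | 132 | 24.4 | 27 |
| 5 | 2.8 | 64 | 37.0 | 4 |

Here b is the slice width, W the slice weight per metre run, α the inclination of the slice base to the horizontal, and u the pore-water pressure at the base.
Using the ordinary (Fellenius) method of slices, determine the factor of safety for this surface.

Ordinary method of slices: FS = Σ[c'·Δl_i + (W_i cosα_i − u_i·Δl_i)·tanφ'] / Σ W_i sinα_i, with Δl_i = b_i / cosα_i.
Slice 1: Δl = 2.4/cos(-1.0°) = 2.400 m; N'_1 = 39·cos(-1.0°) − 3·2.400 = 31.8; c'Δl = 14.88; W sinα = -0.7
Slice 2: Δl = 2.3/cos8.6° = 2.326 m; N'_2 = 99·cos8.6° − 22·2.326 = 46.7; c'Δl = 14.42; W sinα = 14.8
Slice 3: Δl = 1.3/cos16.1° = 1.353 m; N'_3 = 75·cos16.1° − 13·1.353 = 54.5; c'Δl = 8.39; W sinα = 20.8
Slice 4: Δl = 2.5/cos24.4° = 2.745 m; N'_4 = 132·cos24.4° − 27·2.745 = 46.1; c'Δl = 17.02; W sinα = 54.5
Slice 5: Δl = 2.8/cos37.0° = 3.506 m; N'_5 = 64·cos37.0° − 4·3.506 = 37.1; c'Δl = 21.74; W sinα = 38.5
Σc'Δl = 76.5 kN/m; ΣN' = 216.2 kN/m; ΣW sinα = 128.0 kN/m
Resisting = 76.5 + 216.2·tan26.1° = 76.5 + 105.9 = 182.3 kN/m
FS = 182.3 / 128.0 = 1.425

FS = 1.42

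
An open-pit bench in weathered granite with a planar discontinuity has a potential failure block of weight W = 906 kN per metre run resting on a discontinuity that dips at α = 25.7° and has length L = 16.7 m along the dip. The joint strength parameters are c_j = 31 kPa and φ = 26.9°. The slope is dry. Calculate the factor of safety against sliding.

Resolving the block weight along and normal to the plane and applying the Mohr–Coulomb strength on the joint:
N' = W cosα = 906·cos25.7° = 816.4 kN/m
Driving force T = W sinα = 906·sin25.7° = 392.9 kN/m
Resisting force R = c_j·L + N'·tanφ = 31·16.7 + 816.4·tan26.9° = 517.7 + 414.2 = 931.9 kN/m
FS = R / T = 931.9 / 392.9 = 2.372

FS = 2.37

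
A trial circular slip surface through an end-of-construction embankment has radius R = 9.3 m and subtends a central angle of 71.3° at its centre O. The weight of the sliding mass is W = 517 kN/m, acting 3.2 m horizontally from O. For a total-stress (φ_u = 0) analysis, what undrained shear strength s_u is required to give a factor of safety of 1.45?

s_u = 22.3 kPa

FS = s_u·L_a·R / (W·d), so s_u = FS·W·d / (L_a·R).
Arc length L_a = R·θ = 9.3·(71.3°·π/180) = 9.3·1.2444 = 11.57 m
s_u = 1.45·517·3.2 / (11.57·9.3) = 2398.9 / 107.63 = 22.29 kPa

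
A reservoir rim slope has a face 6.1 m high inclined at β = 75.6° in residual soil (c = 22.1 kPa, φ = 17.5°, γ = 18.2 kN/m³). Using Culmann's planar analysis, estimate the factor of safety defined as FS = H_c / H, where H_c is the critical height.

FS = 1.56

H_c = (4c/γ) · sinβ cosφ / [1 − cos(β − φ)]
    = (4·22.1/18.2) · sin75.6°·cos17.5° / [1 − cos58.1°]
    = 4.857 · 0.9238 / 0.4716 = 9.51 m
FS = H_c / H = 9.51 / 6.1 = 1.560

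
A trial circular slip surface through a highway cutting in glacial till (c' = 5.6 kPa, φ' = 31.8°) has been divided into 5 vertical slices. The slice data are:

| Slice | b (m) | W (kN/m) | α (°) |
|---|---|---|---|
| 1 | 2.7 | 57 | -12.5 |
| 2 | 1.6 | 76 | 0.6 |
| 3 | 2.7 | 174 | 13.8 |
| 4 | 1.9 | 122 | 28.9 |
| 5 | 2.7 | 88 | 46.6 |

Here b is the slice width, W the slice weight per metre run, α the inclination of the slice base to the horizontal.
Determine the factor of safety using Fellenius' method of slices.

Ordinary method of slices: FS = Σ[c'·Δl_i + (W_i cosα_i)·tanφ'] / Σ W_i sinα_i, with Δl_i = b_i / cosα_i.
Slice 1: Δl = 2.7/cos(-12.5°) = 2.766 m; N'_1 = 57·cos(-12.5°) = 55.6; c'Δl = 15.49; W sinα = -12.3
Slice 2: Δl = 1.6/cos0.6° = 1.600 m; N'_2 = 76·cos0.6° = 76.0; c'Δl = 8.96; W sinα = 0.8
Slice 3: Δl = 2.7/cos13.8° = 2.780 m; N'_3 = 174·cos13.8° = 169.0; c'Δl = 15.57; W sinα = 41.5
Slice 4: Δl = 1.9/cos28.9° = 2.170 m; N'_4 = 122·cos28.9° = 106.8; c'Δl = 12.15; W sinα = 59.0
Slice 5: Δl = 2.7/cos46.6° = 3.930 m; N'_5 = 88·cos46.6° = 60.5; c'Δl = 22.01; W sinα = 63.9
Σc'Δl = 74.2 kN/m; ΣN' = 467.9 kN/m; ΣW sinα = 152.9 kN/m
Resisting = 74.2 + 467.9·tan31.8° = 74.2 + 290.1 = 364.3 kN/m
FS = 364.3 / 152.9 = 2.383

FS = 2.38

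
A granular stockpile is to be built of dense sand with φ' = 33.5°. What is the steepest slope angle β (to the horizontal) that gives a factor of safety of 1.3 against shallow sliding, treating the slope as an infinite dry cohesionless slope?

For an infinite dry cohesionless slope FS = tanφ'/tanβ, so tanβ = tanφ' / FS.
tanβ = tan33.5° / 1.3 = 0.6619 / 1.3 = 0.5091
β = arctan(0.5091) = 26.98°

β = 27.0°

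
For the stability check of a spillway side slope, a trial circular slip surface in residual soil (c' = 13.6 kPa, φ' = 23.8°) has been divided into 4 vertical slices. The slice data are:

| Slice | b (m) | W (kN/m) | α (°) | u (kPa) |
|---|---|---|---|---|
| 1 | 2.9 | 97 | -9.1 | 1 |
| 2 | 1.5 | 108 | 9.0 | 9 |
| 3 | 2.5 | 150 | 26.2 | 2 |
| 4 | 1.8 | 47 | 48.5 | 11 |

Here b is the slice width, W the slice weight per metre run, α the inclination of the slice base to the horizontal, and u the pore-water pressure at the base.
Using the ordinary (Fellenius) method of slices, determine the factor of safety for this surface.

Ordinary method of slices: FS = Σ[c'·Δl_i + (W_i cosα_i − u_i·Δl_i)·tanφ'] / Σ W_i sinα_i, with Δl_i = b_i / cosα_i.
Slice 1: Δl = 2.9/cos(-9.1°) = 2.937 m; N'_1 = 97·cos(-9.1°) − 1·2.937 = 92.8; c'Δl = 39.94; W sinα = -15.3
Slice 2: Δl = 1.5/cos9.0° = 1.519 m; N'_2 = 108·cos9.0° − 9·1.519 = 93.0; c'Δl = 20.65; W sinα = 16.9
Slice 3: Δl = 2.5/cos26.2° = 2.786 m; N'_3 = 150·cos26.2° − 2·2.786 = 129.0; c'Δl = 37.89; W sinα = 66.2
Slice 4: Δl = 1.8/cos48.5° = 2.716 m; N'_4 = 47·cos48.5° − 11·2.716 = 1.3; c'Δl = 36.94; W sinα = 35.2
Σc'Δl = 135.4 kN/m; ΣN' = 316.1 kN/m; ΣW sinα = 103.0 kN/m
Resisting = 135.4 + 316.1·tan23.8° = 135.4 + 139.4 = 274.9 kN/m
FS = 274.9 / 103.0 = 2.669

FS = 2.67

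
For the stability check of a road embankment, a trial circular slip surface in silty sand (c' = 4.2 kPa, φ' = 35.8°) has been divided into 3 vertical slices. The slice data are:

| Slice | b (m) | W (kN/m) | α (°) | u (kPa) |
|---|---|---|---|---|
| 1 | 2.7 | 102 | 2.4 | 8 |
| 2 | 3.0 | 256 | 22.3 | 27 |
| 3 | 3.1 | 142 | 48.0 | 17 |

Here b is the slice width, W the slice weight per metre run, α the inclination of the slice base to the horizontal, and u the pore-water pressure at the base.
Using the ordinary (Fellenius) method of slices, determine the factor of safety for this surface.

FS = 1.07

Ordinary method of slices: FS = Σ[c'·Δl_i + (W_i cosα_i − u_i·Δl_i)·tanφ'] / Σ W_i sinα_i, with Δl_i = b_i / cosα_i.
Slice 1: Δl = 2.7/cos2.4° = 2.702 m; N'_1 = 102·cos2.4° − 8·2.702 = 80.3; c'Δl = 11.35; W sinα = 4.3
Slice 2: Δl = 3.0/cos22.3° = 3.243 m; N'_2 = 256·cos22.3° − 27·3.243 = 149.3; c'Δl = 13.62; W sinα = 97.1
Slice 3: Δl = 3.1/cos48.0° = 4.633 m; N'_3 = 142·cos48.0° − 17·4.633 = 16.3; c'Δl = 19.46; W sinα = 105.5
Σc'Δl = 44.4 kN/m; ΣN' = 245.9 kN/m; ΣW sinα = 206.9 kN/m
Resisting = 44.4 + 245.9·tan35.8° = 44.4 + 177.3 = 221.7 kN/m
FS = 221.7 / 206.9 = 1.072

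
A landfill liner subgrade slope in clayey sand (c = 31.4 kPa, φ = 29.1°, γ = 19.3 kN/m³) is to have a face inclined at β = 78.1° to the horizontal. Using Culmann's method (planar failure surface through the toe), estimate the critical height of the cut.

H_c = 16.18 m

Culmann's analysis gives the critical failure plane at α_cr = (β + φ)/2 = (78.1 + 29.1)/2 = 53.6°, and the critical height
H_c = (4c/γ) · sinβ cosφ / [1 − cos(β − φ)]
    = (4·31.4/19.3) · sin78.1°·cos29.1° / [1 − cos(49.0°)]
    = 6.508 · 0.9785·0.8738 / [1 − 0.6561]
    = 6.508 · 0.8550 / 0.3439
    = 16.18 m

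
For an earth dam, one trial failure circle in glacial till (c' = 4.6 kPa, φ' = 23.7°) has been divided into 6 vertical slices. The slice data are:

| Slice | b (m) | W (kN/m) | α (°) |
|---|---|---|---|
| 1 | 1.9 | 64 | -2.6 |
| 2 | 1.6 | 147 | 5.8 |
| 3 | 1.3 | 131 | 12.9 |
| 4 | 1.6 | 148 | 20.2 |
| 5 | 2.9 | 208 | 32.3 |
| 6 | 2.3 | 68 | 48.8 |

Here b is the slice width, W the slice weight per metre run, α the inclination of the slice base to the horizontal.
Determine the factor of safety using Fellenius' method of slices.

FS = 1.45

Ordinary method of slices: FS = Σ[c'·Δl_i + (W_i cosα_i)·tanφ'] / Σ W_i sinα_i, with Δl_i = b_i / cosα_i.
Slice 1: Δl = 1.9/cos(-2.6°) = 1.902 m; N'_1 = 64·cos(-2.6°) = 63.9; c'Δl = 8.75; W sinα = -2.9
Slice 2: Δl = 1.6/cos5.8° = 1.608 m; N'_2 = 147·cos5.8° = 146.2; c'Δl = 7.40; W sinα = 14.9
Slice 3: Δl = 1.3/cos12.9° = 1.334 m; N'_3 = 131·cos12.9° = 127.7; c'Δl = 6.13; W sinα = 29.2
Slice 4: Δl = 1.6/cos20.2° = 1.705 m; N'_4 = 148·cos20.2° = 138.9; c'Δl = 7.84; W sinα = 51.1
Slice 5: Δl = 2.9/cos32.3° = 3.431 m; N'_5 = 208·cos32.3° = 175.8; c'Δl = 15.78; W sinα = 111.1
Slice 6: Δl = 2.3/cos48.8° = 3.492 m; N'_6 = 68·cos48.8° = 44.8; c'Δl = 16.06; W sinα = 51.2
Σc'Δl = 62.0 kN/m; ΣN' = 697.4 kN/m; ΣW sinα = 254.6 kN/m
Resisting = 62.0 + 697.4·tan23.7° = 62.0 + 306.1 = 368.1 kN/m
FS = 368.1 / 254.6 = 1.446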